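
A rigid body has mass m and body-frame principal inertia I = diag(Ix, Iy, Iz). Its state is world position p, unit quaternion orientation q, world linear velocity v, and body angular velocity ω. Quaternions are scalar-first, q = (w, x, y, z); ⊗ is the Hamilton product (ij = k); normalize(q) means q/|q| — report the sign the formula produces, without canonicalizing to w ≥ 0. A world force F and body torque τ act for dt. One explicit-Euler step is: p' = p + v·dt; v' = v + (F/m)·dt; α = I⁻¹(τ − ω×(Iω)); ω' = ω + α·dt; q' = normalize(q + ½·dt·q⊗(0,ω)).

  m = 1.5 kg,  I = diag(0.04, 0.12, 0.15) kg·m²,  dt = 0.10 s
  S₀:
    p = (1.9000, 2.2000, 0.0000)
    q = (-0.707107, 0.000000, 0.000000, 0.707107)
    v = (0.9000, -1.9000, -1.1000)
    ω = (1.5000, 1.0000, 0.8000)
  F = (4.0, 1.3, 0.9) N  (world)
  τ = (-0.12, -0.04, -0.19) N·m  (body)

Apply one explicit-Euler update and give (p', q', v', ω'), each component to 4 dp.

p' = (1.9900, 2.0100, -0.1100)
q' = (-0.7318, -0.0880, 0.0176, 0.6755)
v' = (1.1667, -1.8133, -1.0400)
ω' = (1.1400, 1.0767, 0.5933)

α = I⁻¹(τ − ω×Iω) = (-3.6000, 0.7667, -2.0667)
new body rate ω' = (1.1400, 1.0767, 0.5933)
q⊗(0,ω) = (-0.5656856, -1.7677675, 0.3535535, -0.5656856)
q' = normalize(q + ½dt·q⊗(0,ω)) = (-0.7318, -0.0880, 0.0176, 0.6755)
a = F/m = (2.6667, 0.8667, 0.6000)
p + v·dt = (1.9900, 2.0100, -0.1100)
new velocity v' = (1.1667, -1.8133, -1.0400)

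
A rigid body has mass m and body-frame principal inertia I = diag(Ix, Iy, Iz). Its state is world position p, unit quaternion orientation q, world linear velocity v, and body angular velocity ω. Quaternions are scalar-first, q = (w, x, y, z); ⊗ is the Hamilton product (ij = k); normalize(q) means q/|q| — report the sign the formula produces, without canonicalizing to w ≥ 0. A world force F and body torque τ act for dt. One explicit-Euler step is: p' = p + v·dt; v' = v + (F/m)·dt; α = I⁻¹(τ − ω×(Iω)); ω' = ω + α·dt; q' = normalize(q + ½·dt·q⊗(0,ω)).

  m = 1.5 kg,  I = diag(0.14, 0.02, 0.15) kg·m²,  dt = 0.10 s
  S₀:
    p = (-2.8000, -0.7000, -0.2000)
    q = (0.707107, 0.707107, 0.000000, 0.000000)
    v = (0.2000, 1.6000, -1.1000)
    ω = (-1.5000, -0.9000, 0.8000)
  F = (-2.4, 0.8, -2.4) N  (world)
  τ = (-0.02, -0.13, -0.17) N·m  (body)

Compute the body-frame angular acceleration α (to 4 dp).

α = (0.5257, -7.1000, -0.0533)

gyro term ω×Iω = (-0.0936, 0.0120, -0.1620)
(τ − ω×Iω)/I = (0.5257, -7.1000, -0.0533)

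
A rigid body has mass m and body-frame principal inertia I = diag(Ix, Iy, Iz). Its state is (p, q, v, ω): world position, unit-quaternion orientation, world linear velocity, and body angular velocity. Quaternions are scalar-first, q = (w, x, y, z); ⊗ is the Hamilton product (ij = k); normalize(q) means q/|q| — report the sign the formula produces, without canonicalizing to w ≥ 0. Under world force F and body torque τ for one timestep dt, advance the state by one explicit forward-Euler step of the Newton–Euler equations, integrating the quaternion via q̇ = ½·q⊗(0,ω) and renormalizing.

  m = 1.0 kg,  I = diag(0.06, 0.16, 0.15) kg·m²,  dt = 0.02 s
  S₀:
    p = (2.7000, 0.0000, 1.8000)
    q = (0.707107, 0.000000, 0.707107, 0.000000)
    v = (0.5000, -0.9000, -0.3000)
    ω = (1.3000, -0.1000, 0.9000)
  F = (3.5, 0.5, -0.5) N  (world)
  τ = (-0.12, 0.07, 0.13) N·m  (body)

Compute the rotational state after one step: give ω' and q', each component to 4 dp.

ω' = (1.2597, -0.0781, 0.9191)
q' = (0.7077, 0.0156, 0.7063, -0.0028)

angular accel α = (-2.0150, 1.0956, 0.9533)
ω' = ω + α·dt = (1.2597, -0.0781, 0.9191)
2q̇ = q⊗(0,ω) = (0.0707107, 1.5556354, -0.0707107, -0.2828428)
q' = normalize(q + ½dt·q⊗(0,ω)) = (0.7077, 0.0156, 0.7063, -0.0028)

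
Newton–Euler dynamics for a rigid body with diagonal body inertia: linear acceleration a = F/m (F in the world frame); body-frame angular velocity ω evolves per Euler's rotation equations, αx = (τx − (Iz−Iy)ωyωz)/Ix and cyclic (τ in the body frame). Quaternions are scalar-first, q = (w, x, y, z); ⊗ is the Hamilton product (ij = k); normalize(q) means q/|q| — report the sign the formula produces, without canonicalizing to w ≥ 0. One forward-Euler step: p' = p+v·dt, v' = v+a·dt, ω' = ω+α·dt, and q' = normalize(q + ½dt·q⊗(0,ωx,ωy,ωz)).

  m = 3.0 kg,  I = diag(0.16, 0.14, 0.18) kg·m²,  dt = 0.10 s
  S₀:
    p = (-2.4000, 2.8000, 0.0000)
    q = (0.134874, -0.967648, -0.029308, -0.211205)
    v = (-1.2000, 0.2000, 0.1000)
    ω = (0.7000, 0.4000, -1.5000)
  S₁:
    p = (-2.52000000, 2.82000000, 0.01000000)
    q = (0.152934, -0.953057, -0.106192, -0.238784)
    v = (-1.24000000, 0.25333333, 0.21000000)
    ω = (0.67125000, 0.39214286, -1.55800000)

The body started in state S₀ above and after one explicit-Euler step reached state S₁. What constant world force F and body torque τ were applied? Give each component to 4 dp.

Δω = ω₁−ω₀ = (-0.02875000, -0.00785714, -0.05800000)
τ = I·(Δω/dt) + ω₀×(Iω₀) = (-0.0700, 0.0100, -0.1100)
Δv = v₁−v₀ = (-0.04000000, 0.05333333, 0.11000000)
F = m·Δv/dt = (-1.2000, 1.6000, 3.3000)

F = (-1.2000, 1.6000, 3.3000)
τ = (-0.0700, 0.0100, -0.1100)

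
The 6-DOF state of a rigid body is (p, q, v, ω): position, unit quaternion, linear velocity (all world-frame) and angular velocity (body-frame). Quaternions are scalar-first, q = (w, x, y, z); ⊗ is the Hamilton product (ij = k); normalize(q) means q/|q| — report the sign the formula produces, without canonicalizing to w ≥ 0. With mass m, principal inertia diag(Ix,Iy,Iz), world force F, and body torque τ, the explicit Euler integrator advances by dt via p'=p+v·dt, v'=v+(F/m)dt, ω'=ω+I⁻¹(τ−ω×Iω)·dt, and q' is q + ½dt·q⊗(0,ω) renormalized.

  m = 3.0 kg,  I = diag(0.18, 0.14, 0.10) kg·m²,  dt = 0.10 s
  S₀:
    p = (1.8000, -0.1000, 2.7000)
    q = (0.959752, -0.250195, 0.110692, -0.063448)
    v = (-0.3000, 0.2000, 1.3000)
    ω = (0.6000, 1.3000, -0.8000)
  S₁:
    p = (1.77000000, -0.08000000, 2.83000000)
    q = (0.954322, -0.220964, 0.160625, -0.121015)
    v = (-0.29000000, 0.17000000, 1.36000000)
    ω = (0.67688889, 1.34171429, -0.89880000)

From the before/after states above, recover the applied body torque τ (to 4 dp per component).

ω₁ − ω₀ = (0.07688889, 0.04171429, -0.09880000)
τ = I·(Δω/dt) + ω₀×(Iω₀) = (0.1800, 0.0200, -0.1300)

τ = (0.1800, 0.0200, -0.1300)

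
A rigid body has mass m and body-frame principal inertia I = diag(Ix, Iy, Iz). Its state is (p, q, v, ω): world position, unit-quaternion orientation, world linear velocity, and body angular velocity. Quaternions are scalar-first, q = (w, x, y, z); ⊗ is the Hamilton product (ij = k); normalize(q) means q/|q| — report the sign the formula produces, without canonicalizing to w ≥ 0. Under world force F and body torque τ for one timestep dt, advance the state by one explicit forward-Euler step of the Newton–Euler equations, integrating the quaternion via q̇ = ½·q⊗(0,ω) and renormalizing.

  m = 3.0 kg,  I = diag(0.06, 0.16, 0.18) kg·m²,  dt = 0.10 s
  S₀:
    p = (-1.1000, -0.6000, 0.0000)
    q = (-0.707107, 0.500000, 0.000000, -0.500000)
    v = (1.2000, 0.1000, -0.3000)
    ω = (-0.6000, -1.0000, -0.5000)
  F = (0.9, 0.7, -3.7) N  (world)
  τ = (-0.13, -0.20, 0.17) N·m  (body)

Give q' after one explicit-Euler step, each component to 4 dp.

2q̇ = q⊗(0,ω) = (0.0500000, -0.0757358, 1.2571070, -0.1464465)
q + ½dt·q⊗(0,ω), renormalized = (-0.7032, 0.4952, 0.0627, -0.5063)

q' = (-0.7032, 0.4952, 0.0627, -0.5063)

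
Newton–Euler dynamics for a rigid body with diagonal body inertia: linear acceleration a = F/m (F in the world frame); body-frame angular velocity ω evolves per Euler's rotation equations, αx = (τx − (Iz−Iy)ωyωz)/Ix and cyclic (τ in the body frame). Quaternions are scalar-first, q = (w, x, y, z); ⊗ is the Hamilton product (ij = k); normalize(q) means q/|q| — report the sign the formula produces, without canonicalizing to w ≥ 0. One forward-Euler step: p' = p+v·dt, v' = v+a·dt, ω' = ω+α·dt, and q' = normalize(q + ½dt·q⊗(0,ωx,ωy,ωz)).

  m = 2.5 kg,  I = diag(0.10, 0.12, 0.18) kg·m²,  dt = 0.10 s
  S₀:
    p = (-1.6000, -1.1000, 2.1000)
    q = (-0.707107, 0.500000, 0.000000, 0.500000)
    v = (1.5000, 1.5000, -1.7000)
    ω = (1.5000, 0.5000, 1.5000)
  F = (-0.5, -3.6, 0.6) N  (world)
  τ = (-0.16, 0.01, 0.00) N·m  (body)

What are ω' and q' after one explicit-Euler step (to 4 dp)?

ω×(Iω) gyroscopic = (0.0450, -0.1800, 0.0150)
α = I⁻¹(τ − ω×Iω) = (-2.0500, 1.5833, -0.0833)
ω' = ω + α·dt = (1.2950, 0.6583, 1.4917)
q⊗(0,ω) = (-1.5000000, -1.3106605, -0.3535535, -0.8106605)
updated quaternion q' = (-0.7775, 0.4319, -0.0176, 0.4568)

ω' = (1.2950, 0.6583, 1.4917)
q' = (-0.7775, 0.4319, -0.0176, 0.4568)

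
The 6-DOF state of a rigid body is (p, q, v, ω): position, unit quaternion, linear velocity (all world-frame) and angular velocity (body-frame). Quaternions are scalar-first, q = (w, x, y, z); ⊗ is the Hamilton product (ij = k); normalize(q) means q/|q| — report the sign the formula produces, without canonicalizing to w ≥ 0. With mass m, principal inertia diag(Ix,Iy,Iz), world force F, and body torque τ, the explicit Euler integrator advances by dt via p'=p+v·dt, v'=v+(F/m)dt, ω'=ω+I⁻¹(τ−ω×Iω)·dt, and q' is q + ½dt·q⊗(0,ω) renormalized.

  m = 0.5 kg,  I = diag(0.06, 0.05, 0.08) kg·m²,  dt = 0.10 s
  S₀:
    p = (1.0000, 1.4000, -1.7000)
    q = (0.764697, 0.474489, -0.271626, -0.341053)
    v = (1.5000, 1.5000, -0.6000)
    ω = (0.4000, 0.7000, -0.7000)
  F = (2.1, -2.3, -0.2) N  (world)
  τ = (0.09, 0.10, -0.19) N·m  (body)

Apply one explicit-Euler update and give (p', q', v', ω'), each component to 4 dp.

p' = (1.1500, 1.5500, -1.7600)
q' = (0.7517, 0.5105, -0.2347, -0.3453)
v' = (1.9200, 1.0400, -0.6400)
ω' = (0.5745, 0.8888, -0.9340)

linear accel F/m = (4.2000, -4.6000, -0.4000)
p + v·dt = (1.1500, 1.5500, -1.7600)
v + (F/m)dt = (1.9200, 1.0400, -0.6400)
(τ − ω×Iω)/I = (1.7450, 1.8880, -2.3400)
ω' = ω + α·dt = (0.5745, 0.8888, -0.9340)
2q̇ = q⊗(0,ω) = (-0.2383945, 0.7347541, 0.7310090, -0.0944952)
q' = normalize(q + ½dt·q⊗(0,ω)) = (0.7517, 0.5105, -0.2347, -0.3453)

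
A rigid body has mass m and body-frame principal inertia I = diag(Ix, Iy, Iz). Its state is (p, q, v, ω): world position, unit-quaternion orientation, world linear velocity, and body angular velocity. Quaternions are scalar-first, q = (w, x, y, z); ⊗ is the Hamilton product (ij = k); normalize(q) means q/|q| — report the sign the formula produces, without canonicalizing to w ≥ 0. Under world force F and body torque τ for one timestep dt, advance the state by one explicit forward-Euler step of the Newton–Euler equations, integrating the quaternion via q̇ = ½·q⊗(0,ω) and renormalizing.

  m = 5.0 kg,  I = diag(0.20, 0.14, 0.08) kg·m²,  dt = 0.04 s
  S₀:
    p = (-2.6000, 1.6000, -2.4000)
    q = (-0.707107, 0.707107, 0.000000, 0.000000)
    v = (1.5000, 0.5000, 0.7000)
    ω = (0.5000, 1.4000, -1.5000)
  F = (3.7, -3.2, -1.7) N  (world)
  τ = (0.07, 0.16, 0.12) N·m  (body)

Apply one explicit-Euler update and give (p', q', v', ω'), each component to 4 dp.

p' = (-2.5400, 1.6200, -2.3720)
q' = (-0.7135, 0.6994, 0.0014, 0.0410)
v' = (1.5296, 0.4744, 0.6864)
ω' = (0.4888, 1.4714, -1.4190)

α = I⁻¹(τ − ω×Iω) = (-0.2800, 1.7857, 2.0250)
ω' = ω + α·dt = (0.4888, 1.4714, -1.4190)
Hamilton product q⊗(0,ω) = (-0.3535535, -0.3535535, 0.0707107, 2.0506103)
updated quaternion q' = (-0.7135, 0.6994, 0.0014, 0.0410)
a = (0.7400, -0.6400, -0.3400)
p + v·dt = (-2.5400, 1.6200, -2.3720)
v' = v + a·dt = (1.5296, 0.4744, 0.6864)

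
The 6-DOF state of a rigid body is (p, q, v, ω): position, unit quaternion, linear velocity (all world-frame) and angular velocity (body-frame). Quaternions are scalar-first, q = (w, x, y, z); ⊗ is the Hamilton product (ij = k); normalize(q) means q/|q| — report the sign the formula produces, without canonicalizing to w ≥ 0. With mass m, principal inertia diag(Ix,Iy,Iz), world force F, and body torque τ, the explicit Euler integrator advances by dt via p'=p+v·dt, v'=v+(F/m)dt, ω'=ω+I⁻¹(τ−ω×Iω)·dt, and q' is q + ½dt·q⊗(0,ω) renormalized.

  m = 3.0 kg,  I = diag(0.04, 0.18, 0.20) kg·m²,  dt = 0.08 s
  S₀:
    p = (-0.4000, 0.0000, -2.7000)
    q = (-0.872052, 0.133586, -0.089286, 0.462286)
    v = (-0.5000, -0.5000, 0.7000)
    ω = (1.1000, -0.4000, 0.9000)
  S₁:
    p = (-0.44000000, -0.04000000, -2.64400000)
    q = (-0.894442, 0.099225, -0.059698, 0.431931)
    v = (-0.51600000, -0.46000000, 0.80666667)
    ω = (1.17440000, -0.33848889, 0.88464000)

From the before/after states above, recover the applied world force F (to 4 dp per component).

F = (-0.6000, 1.5000, 4.0000)

v₁ − v₀ = (-0.01600000, 0.04000000, 0.10666667)
m·(v₁−v₀)/dt = (-0.6000, 1.5000, 4.0000)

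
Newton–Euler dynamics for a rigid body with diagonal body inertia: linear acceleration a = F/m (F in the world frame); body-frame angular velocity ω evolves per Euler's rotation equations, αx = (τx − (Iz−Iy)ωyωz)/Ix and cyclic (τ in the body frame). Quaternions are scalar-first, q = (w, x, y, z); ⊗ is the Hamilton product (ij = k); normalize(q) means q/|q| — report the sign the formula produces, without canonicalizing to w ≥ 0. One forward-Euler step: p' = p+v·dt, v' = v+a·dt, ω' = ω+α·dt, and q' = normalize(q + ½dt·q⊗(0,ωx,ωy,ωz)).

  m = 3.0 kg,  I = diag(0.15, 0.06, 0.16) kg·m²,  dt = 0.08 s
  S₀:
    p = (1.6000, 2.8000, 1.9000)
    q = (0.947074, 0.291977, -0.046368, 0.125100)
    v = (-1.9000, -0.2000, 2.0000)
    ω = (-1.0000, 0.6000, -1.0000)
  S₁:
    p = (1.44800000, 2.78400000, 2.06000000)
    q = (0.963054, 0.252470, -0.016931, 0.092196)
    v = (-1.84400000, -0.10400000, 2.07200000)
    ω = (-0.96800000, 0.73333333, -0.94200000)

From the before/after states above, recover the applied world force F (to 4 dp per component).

Δv = v₁−v₀ = (0.05600000, 0.09600000, 0.07200000)
F = m·Δv/dt = (2.1000, 3.6000, 2.7000)

F = (2.1000, 3.6000, 2.7000)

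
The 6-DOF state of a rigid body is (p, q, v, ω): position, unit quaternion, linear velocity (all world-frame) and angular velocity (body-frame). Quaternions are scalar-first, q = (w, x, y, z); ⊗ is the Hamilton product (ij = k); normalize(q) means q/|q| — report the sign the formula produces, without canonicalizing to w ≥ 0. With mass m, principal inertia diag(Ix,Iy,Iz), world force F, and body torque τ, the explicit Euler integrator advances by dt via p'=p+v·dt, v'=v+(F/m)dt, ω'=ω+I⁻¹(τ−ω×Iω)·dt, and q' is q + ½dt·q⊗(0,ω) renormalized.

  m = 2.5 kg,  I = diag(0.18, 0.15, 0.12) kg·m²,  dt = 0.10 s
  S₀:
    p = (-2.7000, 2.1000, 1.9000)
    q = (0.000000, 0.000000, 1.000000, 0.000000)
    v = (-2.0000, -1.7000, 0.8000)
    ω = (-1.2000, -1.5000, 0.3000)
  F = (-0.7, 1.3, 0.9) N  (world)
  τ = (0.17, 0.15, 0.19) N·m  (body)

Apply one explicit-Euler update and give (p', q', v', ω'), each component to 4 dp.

p' = (-2.9000, 1.9300, 1.9800)
q' = (0.0746, 0.0149, 0.9953, 0.0597)
v' = (-2.0280, -1.6480, 0.8360)
ω' = (-1.1131, -1.3856, 0.5033)

gyro term ω×Iω = (0.0135, -0.0216, -0.0540)
angular accel α = (0.8694, 1.1440, 2.0333)
ω + α·dt = (-1.1131, -1.3856, 0.5033)
q⊗(0,ω) = (1.5000000, 0.3000000, 0.0000000, 1.2000000)
q + ½dt·q⊗(0,ω), renormalized = (0.0746, 0.0149, 0.9953, 0.0597)
new position p' = (-2.9000, 1.9300, 1.9800)
new velocity v' = (-2.0280, -1.6480, 0.8360)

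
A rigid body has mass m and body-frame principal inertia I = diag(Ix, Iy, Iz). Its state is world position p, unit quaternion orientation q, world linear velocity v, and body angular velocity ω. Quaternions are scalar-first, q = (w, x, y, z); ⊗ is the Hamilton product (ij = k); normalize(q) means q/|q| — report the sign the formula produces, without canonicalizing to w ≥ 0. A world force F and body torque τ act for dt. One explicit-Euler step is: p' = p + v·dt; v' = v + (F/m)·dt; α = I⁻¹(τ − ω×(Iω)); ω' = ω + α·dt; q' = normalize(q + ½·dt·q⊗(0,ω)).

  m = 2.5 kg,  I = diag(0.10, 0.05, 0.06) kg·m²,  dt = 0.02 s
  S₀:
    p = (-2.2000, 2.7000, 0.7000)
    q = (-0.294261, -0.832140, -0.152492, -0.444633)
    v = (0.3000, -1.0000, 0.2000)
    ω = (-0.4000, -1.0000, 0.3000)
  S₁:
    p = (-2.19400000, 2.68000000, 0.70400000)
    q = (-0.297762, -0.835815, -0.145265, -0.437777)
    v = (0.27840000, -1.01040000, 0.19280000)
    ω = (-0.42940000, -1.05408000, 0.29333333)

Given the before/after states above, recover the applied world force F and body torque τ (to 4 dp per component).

Δv = v₁−v₀ = (-0.02160000, -0.01040000, -0.00720000)
m·(v₁−v₀)/dt = (-2.7000, -1.3000, -0.9000)
ω₁ − ω₀ = (-0.02940000, -0.05408000, -0.00666667)
applied torque τ = (-0.1500, -0.1400, -0.0400)

F = (-2.7000, -1.3000, -0.9000)
τ = (-0.1500, -0.1400, -0.0400)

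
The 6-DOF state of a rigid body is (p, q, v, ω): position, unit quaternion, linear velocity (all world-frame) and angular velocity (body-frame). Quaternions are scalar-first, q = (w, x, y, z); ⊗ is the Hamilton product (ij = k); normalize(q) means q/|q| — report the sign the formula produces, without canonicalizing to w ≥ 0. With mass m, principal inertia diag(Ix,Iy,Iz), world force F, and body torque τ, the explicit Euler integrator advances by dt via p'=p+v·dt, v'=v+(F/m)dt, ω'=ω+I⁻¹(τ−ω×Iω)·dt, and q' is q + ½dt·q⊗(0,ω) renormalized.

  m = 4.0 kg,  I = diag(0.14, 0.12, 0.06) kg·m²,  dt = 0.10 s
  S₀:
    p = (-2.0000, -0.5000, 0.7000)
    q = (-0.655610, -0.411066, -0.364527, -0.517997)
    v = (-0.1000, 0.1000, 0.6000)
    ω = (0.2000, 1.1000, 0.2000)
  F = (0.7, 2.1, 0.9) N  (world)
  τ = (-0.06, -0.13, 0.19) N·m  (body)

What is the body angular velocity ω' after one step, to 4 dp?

ω' = (0.1666, 0.9890, 0.5240)

ω×(Iω) gyroscopic = (-0.0132, 0.0032, -0.0044)
(τ − ω×Iω)/I = (-0.3343, -1.1100, 3.2400)
ω + α·dt = (0.1666, 0.9890, 0.5240)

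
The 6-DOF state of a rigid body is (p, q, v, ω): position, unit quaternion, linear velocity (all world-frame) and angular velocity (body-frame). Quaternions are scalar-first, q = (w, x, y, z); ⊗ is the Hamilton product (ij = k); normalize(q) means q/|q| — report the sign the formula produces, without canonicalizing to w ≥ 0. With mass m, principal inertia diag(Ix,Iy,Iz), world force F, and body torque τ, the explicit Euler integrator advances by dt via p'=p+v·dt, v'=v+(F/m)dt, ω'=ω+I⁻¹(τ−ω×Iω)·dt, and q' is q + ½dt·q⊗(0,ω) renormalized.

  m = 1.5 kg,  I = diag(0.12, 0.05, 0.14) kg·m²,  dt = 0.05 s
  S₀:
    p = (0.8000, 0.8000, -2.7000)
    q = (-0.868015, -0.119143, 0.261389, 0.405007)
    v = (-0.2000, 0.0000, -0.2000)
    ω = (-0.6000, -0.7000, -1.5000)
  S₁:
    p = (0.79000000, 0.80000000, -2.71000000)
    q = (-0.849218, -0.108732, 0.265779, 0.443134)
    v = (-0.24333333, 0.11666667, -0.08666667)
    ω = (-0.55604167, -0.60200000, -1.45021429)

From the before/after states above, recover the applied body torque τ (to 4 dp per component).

τ = (0.2000, 0.0800, 0.1100)

Δω = ω₁−ω₀ = (0.04395833, 0.09800000, 0.04978571)
τ = I·(Δω/dt) + ω₀×(Iω₀) = (0.2000, 0.0800, 0.1100)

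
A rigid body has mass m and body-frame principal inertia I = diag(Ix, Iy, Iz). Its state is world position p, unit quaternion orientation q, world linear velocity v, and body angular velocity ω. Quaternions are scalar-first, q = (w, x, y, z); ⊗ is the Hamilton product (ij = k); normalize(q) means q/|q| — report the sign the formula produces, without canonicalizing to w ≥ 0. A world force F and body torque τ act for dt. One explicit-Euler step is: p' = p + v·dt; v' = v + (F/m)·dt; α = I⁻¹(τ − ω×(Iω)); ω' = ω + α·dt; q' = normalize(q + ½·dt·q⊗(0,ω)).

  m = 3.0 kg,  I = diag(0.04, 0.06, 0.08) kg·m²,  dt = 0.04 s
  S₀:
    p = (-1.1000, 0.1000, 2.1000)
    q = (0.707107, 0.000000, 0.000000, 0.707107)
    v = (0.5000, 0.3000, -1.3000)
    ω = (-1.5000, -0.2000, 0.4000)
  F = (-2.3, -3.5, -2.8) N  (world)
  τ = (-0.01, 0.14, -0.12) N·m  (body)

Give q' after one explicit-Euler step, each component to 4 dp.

Hamilton product q⊗(0,ω) = (-0.2828428, -0.9192391, -1.2020819, 0.2828428)
q' = normalize(q + ½dt·q⊗(0,ω)) = (0.7011, -0.0184, -0.0240, 0.7124)

q' = (0.7011, -0.0184, -0.0240, 0.7124)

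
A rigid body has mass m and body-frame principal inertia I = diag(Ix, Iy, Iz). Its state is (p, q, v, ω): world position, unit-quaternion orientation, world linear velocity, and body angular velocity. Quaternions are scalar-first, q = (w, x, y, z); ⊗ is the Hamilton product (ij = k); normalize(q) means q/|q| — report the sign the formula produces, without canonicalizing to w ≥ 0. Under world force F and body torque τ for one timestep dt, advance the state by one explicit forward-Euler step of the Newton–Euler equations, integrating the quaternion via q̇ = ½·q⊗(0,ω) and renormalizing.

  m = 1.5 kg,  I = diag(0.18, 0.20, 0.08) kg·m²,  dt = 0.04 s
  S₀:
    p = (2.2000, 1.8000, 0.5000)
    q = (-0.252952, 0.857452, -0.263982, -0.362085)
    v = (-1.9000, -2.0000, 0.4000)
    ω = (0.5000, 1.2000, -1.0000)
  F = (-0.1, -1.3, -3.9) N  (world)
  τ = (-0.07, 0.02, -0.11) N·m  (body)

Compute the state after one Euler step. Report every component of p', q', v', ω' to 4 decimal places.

p' = (2.1240, 1.7200, 0.5160)
q' = (-0.2623, 0.8684, -0.2564, -0.3336)
v' = (-1.9027, -2.0347, 0.2960)
ω' = (0.4524, 1.2140, -1.0610)

angular accel α = (-1.1889, 0.3500, -1.5250)
new body rate ω' = (0.4524, 1.2140, -1.0610)
2q̇ = q⊗(0,ω) = (-0.4740326, 0.5720080, 0.3728671, 1.4138854)
q + ½dt·q⊗(0,ω), renormalized = (-0.2623, 0.8684, -0.2564, -0.3336)
p' = p + v·dt = (2.1240, 1.7200, 0.5160)
v + (F/m)dt = (-1.9027, -2.0347, 0.2960)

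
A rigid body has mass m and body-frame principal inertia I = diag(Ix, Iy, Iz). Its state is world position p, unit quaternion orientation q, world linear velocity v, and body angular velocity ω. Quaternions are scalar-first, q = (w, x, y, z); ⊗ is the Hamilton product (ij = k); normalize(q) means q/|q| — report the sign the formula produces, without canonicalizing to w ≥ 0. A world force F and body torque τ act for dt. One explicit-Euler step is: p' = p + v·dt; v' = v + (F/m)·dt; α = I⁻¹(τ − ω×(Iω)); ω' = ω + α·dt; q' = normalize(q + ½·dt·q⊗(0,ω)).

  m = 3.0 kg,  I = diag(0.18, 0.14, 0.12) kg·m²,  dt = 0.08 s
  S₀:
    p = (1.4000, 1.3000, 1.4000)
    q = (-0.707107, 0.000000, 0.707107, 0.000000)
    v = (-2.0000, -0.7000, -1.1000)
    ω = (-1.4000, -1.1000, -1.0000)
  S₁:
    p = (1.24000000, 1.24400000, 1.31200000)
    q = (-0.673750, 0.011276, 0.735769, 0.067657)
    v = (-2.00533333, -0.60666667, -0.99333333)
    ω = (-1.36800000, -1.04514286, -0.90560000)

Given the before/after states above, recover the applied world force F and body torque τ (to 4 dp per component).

F = (-0.2000, 3.5000, 4.0000)
τ = (0.0500, 0.1800, 0.0800)

rate change Δω = (0.03200000, 0.05485714, 0.09440000)
I·α + gyro = (0.0500, 0.1800, 0.0800)
velocity change Δv = (-0.00533333, 0.09333333, 0.10666667)
m·(v₁−v₀)/dt = (-0.2000, 3.5000, 4.0000)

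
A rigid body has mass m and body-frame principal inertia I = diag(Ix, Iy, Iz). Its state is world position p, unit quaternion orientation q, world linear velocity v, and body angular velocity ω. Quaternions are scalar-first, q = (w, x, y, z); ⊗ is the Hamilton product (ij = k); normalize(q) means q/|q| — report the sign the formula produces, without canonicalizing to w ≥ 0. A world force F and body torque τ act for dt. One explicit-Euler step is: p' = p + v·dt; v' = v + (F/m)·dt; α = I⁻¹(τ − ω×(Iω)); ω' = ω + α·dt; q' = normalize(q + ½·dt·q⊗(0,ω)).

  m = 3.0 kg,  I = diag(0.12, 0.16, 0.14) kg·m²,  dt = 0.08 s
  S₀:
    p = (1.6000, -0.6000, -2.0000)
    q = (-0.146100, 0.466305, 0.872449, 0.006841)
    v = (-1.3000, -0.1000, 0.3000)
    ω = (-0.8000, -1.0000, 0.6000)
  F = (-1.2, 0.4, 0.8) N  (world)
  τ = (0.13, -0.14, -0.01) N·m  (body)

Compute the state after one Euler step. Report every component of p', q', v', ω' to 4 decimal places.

p' = (1.4960, -0.6080, -1.9760)
q' = (-0.0963, 0.4914, 0.8655, 0.0126)
v' = (-1.3320, -0.0893, 0.3213)
ω' = (-0.7213, -1.0748, 0.5760)

α = I⁻¹(τ − ω×Iω) = (0.9833, -0.9350, -0.3000)
new body rate ω' = (-0.7213, -1.0748, 0.5760)
q⊗(0,ω) = (1.2413884, 0.6471904, -0.1391558, 0.1439942)
q + ½dt·q⊗(0,ω), renormalized = (-0.0963, 0.4914, 0.8655, 0.0126)
a = F/m = (-0.4000, 0.1333, 0.2667)
p' = p + v·dt = (1.4960, -0.6080, -1.9760)
v + (F/m)dt = (-1.3320, -0.0893, 0.3213)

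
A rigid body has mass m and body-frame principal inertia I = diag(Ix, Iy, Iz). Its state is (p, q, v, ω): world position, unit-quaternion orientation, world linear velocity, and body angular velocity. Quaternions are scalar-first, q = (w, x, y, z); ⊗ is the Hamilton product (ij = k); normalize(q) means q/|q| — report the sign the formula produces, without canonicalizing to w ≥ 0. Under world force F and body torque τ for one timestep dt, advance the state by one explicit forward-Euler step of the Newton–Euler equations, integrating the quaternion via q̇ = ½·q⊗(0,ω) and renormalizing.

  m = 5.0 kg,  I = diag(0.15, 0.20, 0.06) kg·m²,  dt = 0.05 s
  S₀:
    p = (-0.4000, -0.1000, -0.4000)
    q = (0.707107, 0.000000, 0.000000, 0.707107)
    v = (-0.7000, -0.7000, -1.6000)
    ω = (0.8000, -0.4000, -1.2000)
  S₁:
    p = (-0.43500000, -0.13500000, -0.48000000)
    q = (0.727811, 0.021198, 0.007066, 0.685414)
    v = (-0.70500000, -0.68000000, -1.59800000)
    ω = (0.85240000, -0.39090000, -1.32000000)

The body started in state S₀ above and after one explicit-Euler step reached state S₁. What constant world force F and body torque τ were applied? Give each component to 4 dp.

F = (-0.5000, 2.0000, 0.2000)
τ = (0.0900, -0.0500, -0.1600)

v₁ − v₀ = (-0.00500000, 0.02000000, 0.00200000)
m·(v₁−v₀)/dt = (-0.5000, 2.0000, 0.2000)
Δω = ω₁−ω₀ = (0.05240000, 0.00910000, -0.12000000)
I·α + gyro = (0.0900, -0.0500, -0.1600)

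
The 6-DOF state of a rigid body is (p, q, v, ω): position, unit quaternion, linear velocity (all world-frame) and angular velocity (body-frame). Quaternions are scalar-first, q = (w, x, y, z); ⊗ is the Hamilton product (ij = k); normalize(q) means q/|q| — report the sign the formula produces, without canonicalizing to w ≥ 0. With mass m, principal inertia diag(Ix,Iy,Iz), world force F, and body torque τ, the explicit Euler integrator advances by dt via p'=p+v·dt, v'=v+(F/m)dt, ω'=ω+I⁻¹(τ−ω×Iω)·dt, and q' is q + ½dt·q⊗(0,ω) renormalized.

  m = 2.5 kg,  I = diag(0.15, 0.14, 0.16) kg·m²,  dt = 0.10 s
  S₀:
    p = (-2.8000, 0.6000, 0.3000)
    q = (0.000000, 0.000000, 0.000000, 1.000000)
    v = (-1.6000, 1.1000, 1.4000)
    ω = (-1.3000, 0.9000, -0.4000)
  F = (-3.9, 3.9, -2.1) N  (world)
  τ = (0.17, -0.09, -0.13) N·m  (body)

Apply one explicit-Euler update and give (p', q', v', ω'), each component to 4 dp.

linear accel F/m = (-1.5600, 1.5600, -0.8400)
p + v·dt = (-2.9600, 0.7100, 0.4400)
v + (F/m)dt = (-1.7560, 1.2560, 1.3160)
precession coupling ω×(Iω) = (-0.0072, -0.0052, 0.0117)
(τ − ω×Iω)/I = (1.1813, -0.6057, -0.8856)
ω' = ω + α·dt = (-1.1819, 0.8394, -0.4886)
Hamilton product q⊗(0,ω) = (0.4000000, -0.9000000, -1.3000000, 0.0000000)
q + ½dt·q⊗(0,ω), renormalized = (0.0199, -0.0449, -0.0648, 0.9967)

p' = (-2.9600, 0.7100, 0.4400)
q' = (0.0199, -0.0449, -0.0648, 0.9967)
v' = (-1.7560, 1.2560, 1.3160)
ω' = (-1.1819, 0.8394, -0.4886)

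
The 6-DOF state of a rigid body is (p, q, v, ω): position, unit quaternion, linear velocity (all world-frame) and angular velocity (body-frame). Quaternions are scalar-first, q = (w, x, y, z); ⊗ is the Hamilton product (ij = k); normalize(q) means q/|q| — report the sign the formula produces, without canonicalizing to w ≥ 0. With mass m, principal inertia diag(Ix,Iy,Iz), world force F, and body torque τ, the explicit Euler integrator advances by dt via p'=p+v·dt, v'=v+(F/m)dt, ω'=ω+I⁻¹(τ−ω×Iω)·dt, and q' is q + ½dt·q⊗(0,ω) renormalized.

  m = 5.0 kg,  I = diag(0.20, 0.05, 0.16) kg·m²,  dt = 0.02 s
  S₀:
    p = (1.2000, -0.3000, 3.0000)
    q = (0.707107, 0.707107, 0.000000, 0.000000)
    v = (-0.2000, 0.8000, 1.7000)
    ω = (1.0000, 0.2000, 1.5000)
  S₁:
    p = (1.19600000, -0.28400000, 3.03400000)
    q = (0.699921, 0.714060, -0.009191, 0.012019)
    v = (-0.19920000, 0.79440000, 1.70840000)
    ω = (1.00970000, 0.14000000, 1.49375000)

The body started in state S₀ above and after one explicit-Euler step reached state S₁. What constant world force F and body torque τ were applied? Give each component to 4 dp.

Δv = v₁−v₀ = (0.00080000, -0.00560000, 0.00840000)
applied force F = (0.2000, -1.4000, 2.1000)
Δω = ω₁−ω₀ = (0.00970000, -0.06000000, -0.00625000)
gyro term ω₀×Iω₀ = (0.0330, 0.0600, -0.0300)
τ = I·(Δω/dt) + ω₀×(Iω₀) = (0.1300, -0.0900, -0.0800)

F = (0.2000, -1.4000, 2.1000)
τ = (0.1300, -0.0900, -0.0800)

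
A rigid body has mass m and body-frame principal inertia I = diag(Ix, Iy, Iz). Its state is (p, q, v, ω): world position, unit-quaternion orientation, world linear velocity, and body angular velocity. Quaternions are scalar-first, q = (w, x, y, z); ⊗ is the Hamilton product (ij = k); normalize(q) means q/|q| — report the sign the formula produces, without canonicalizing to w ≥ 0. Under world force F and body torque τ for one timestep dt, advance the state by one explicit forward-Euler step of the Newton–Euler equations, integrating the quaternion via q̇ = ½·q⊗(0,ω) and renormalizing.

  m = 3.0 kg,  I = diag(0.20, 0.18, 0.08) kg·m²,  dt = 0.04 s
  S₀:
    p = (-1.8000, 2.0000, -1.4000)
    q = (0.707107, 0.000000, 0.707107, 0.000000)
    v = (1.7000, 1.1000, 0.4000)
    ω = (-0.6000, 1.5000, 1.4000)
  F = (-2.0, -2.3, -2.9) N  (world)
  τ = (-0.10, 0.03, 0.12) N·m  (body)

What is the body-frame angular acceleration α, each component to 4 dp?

α = (0.5500, 0.7267, 1.2750)

precession coupling ω×(Iω) = (-0.2100, -0.1008, 0.0180)
angular accel α = (0.5500, 0.7267, 1.2750)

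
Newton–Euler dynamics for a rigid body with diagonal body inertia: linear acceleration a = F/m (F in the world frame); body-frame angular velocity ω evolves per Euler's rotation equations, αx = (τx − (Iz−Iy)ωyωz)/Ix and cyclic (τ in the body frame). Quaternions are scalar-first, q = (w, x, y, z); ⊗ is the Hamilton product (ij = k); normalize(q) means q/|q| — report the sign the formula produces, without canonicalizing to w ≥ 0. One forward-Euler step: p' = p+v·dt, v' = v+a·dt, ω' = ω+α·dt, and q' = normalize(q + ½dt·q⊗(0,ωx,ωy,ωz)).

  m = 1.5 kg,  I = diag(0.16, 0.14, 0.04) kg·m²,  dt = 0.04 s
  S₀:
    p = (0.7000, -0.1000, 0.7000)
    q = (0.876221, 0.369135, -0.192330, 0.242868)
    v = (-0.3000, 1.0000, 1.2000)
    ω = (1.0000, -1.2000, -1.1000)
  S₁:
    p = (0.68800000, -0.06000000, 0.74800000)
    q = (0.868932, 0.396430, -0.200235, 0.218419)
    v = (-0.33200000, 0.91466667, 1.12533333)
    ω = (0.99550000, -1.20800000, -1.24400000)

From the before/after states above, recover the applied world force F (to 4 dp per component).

F = (-1.2000, -3.2000, -2.8000)

Δv = v₁−v₀ = (-0.03200000, -0.08533333, -0.07466667)
applied force F = (-1.2000, -3.2000, -2.8000)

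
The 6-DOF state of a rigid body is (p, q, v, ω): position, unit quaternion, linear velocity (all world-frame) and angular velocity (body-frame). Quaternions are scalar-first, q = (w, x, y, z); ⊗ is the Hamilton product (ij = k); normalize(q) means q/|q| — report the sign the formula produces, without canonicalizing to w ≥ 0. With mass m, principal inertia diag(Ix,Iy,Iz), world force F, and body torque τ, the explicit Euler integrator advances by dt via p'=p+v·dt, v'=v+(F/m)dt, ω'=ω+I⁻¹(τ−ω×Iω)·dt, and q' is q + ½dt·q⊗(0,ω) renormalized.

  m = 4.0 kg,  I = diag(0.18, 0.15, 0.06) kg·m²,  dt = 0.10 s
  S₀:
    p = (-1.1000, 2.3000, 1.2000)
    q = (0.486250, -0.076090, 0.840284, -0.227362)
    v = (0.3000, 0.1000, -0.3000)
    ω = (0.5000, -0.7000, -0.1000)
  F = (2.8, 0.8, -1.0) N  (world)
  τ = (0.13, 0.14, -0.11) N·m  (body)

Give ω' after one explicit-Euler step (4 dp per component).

ω' = (0.5757, -0.6027, -0.3008)

angular accel α = (0.7572, 0.9733, -2.0083)
ω + α·dt = (0.5757, -0.6027, -0.3008)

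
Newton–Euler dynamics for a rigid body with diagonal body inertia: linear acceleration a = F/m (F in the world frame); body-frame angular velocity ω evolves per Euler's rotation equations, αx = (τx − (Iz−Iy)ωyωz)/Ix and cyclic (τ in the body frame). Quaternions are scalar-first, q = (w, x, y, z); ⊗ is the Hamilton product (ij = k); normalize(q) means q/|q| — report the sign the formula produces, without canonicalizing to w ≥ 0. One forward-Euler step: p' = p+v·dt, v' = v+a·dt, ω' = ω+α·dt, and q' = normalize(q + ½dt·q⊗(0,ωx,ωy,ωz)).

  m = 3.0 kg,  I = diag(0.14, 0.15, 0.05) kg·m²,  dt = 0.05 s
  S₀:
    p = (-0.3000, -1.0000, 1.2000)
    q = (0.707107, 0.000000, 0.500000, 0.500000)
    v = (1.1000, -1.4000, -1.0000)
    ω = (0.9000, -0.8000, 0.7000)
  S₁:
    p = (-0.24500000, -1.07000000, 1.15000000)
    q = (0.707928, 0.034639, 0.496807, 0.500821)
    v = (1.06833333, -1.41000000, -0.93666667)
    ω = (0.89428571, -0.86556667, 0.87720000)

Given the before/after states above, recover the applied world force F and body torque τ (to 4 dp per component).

velocity change Δv = (-0.03166667, -0.01000000, 0.06333333)
applied force F = (-1.9000, -0.6000, 3.8000)
rate change Δω = (-0.00571429, -0.06556667, 0.17720000)
I·α + gyro = (0.0400, -0.1400, 0.1700)

F = (-1.9000, -0.6000, 3.8000)
τ = (0.0400, -0.1400, 0.1700)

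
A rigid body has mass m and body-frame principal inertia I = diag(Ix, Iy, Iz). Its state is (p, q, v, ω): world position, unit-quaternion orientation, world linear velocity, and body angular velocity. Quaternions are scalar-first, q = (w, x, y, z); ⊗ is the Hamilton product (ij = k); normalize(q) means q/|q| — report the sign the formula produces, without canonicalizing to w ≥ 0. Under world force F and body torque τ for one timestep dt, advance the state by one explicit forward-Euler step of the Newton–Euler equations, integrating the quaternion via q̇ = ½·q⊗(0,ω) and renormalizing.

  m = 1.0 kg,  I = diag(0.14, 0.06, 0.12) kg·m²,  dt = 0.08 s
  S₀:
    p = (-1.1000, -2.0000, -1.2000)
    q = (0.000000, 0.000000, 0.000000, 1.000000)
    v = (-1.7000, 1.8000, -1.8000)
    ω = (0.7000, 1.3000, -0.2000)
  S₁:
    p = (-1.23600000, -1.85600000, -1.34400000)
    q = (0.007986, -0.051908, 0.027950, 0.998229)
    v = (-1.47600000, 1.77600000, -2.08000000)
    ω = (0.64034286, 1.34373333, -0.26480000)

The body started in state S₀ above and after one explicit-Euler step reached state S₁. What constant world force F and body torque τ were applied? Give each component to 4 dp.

F = (2.8000, -0.3000, -3.5000)
τ = (-0.1200, 0.0300, -0.1700)

rate change Δω = (-0.05965714, 0.04373333, -0.06480000)
ω₀×(Iω₀) = (-0.0156, -0.0028, -0.0728)
applied torque τ = (-0.1200, 0.0300, -0.1700)
Δv = v₁−v₀ = (0.22400000, -0.02400000, -0.28000000)
m·(v₁−v₀)/dt = (2.8000, -0.3000, -3.5000)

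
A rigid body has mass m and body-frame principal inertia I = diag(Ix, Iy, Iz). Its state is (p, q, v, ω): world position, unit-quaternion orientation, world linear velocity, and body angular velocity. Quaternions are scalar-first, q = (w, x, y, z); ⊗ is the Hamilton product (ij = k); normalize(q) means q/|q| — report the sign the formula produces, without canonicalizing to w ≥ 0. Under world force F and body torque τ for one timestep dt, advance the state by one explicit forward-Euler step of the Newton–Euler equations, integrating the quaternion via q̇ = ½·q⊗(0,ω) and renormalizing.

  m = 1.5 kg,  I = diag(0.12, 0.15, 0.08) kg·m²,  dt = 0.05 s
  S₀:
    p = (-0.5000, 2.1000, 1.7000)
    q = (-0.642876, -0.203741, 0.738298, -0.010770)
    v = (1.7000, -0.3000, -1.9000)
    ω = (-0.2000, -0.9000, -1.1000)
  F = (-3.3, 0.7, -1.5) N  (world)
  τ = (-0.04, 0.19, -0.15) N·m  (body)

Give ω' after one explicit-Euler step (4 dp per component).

ω' = (-0.1878, -0.8396, -1.1971)

angular accel α = (0.2442, 1.2080, -1.9425)
ω + α·dt = (-0.1878, -0.8396, -1.1971)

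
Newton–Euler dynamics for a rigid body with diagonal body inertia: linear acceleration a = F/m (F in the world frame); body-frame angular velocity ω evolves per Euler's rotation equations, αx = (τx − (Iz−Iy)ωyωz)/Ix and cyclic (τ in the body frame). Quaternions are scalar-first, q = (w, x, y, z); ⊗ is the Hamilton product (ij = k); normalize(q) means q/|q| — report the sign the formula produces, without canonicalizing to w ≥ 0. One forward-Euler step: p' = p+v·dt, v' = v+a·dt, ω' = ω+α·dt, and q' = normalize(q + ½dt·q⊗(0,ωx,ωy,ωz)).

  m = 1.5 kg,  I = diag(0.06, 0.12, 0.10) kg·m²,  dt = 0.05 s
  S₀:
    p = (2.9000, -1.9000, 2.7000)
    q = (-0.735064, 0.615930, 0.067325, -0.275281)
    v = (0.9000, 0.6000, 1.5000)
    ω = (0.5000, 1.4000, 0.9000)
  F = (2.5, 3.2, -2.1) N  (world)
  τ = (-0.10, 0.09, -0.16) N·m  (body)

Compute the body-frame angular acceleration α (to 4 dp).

α = (-1.2467, 0.9000, -2.0200)

gyro term ω×Iω = (-0.0252, -0.0180, 0.0420)
(τ − ω×Iω)/I = (-1.2467, 0.9000, -2.0200)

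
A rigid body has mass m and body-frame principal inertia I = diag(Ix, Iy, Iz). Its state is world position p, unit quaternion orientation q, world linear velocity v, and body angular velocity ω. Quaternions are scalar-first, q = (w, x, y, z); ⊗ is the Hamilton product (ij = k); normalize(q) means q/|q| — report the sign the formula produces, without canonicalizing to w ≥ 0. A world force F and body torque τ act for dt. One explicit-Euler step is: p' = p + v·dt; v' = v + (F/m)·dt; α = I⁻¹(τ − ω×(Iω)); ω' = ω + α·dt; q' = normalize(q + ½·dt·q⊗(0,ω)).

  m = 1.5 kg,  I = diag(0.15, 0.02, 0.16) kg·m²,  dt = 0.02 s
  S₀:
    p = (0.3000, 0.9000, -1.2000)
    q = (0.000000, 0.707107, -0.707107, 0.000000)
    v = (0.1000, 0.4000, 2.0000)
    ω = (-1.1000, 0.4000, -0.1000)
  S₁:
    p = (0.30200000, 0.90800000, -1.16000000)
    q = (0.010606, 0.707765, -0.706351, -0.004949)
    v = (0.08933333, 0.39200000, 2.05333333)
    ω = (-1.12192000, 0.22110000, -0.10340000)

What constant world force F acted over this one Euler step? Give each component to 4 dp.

F = (-0.8000, -0.6000, 4.0000)

Δv = v₁−v₀ = (-0.01066667, -0.00800000, 0.05333333)
applied force F = (-0.8000, -0.6000, 4.0000)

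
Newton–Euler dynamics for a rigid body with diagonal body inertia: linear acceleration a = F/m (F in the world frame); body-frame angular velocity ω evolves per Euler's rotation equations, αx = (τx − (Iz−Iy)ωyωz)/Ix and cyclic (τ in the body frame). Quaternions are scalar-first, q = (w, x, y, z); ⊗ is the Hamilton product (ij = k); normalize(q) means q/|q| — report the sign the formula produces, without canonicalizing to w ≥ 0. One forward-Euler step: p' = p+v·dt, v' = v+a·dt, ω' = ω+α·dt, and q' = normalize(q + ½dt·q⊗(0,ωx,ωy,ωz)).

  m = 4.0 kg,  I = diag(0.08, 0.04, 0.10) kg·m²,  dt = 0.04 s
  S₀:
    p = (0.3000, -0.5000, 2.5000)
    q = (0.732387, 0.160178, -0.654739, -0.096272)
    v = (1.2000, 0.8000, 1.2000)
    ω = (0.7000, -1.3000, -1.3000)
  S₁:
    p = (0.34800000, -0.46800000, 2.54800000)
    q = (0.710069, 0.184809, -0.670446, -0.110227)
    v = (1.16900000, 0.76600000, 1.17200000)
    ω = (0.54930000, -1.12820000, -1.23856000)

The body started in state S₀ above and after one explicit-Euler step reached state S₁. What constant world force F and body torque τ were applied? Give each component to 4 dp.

Δω = ω₁−ω₀ = (-0.15070000, 0.17180000, 0.06144000)
gyro term ω₀×Iω₀ = (0.1014, 0.0182, 0.0364)
τ = I·(Δω/dt) + ω₀×(Iω₀) = (-0.2000, 0.1900, 0.1900)
v₁ − v₀ = (-0.03100000, -0.03400000, -0.02800000)
F = m·Δv/dt = (-3.1000, -3.4000, -2.8000)

F = (-3.1000, -3.4000, -2.8000)
τ = (-0.2000, 0.1900, 0.1900)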